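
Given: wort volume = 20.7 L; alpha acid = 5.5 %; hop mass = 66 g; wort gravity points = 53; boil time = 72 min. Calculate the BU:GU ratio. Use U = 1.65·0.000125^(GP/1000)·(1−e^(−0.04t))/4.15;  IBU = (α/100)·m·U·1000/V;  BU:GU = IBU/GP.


U = 1.65·0.000125^(53/1000)·(1−e^(−0.04·72))/4.15 = 0.2331
IBU = (5.5/100)·66·0.2331·1000/20.7 = 40.8713
BU:GU = 40.8713/53

0.7712


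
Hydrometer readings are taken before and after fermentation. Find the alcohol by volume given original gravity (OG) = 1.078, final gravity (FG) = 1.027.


ABV = (OG − FG) · 131.25
ABV = (1.078 − 1.027) · 131.25

6.6938 % ABV


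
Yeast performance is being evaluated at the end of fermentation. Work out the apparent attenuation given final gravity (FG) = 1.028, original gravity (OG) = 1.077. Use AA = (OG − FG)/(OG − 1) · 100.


AA = (1.077 − 1.028)/(1.077 − 1) · 100

63.6364 %


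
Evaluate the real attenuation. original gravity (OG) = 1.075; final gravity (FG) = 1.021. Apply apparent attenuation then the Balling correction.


AA = (OG−FG)/(OG−1)·100;  RA = AA·0.8192
AA = (1.075 − 1.021)/(1.075 − 1)·100 = 72.0000
RA = 72.0000·0.8192

58.9824 %


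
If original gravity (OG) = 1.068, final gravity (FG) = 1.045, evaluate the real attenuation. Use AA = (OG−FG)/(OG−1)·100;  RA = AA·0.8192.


AA = (1.068 − 1.045)/(1.068 − 1)·100 = 33.8235
RA = 33.8235·0.8192

27.7082 %


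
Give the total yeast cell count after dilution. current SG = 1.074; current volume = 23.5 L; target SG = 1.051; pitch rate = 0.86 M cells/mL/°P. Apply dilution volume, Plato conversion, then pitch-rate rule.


V_w = V·((SG_c−1)/(SG_t−1)−1);  °P = 259 − 259/SG_t;  cells = rate·(V+V_w)·°P
V_w = 23.5·((1.074−1)/(1.051−1)−1) = 10.5980
V_final = 23.5 + 10.5980 = 34.0980
°P = 259 − 259/1.051 = 12.5680
cells = 0.86·34.0980·12.5680

368.5489 billion cells


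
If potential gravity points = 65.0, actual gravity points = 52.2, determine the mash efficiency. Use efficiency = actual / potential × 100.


efficiency = 52.2 / 65.0 × 100

80.3077 %


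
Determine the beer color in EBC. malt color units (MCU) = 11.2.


SRM = 1.4922·MCU^0.6859;  EBC = SRM·1.97
SRM = 1.4922·11.2^0.6859 = 7.8250
EBC = 7.8250·1.97

15.4153 EBC


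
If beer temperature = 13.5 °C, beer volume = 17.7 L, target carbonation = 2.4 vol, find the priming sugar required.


residual = 14.695·(0.01821 + 0.09011·e^(−0.04·T));  sugar = (target − residual)·4.0·V
residual = 14.695·(0.01821 + 0.09011·e^(−0.04·13.5)) = 1.0393
sugar = (2.4 − 1.0393)·4.0·17.7

96.3410 g


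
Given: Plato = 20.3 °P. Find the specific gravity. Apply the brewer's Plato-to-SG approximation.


SG = 259/(259 − P)
SG = 259/(259 − 20.3)

1.0850


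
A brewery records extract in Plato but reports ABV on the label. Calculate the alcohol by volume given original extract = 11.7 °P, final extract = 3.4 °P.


SG = 259/(259 − P);  ABV = (OG − FG)·131.25
OG = 259/(259 − 11.7) = 1.0473
FG = 259/(259 − 3.4) = 1.0133
ABV = (1.0473 − 1.0133)·131.25

4.4637 % ABV


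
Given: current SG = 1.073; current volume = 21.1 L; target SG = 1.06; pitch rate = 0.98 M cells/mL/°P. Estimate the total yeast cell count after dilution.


V_w = V·((SG_c−1)/(SG_t−1)−1);  °P = 259 − 259/SG_t;  cells = rate·(V+V_w)·°P
V_w = 21.1·((1.073−1)/(1.06−1)−1) = 4.5717
V_final = 21.1 + 4.5717 = 25.6717
°P = 259 − 259/1.06 = 14.6604
cells = 0.98·25.6717·14.6604

368.8292 billion cells


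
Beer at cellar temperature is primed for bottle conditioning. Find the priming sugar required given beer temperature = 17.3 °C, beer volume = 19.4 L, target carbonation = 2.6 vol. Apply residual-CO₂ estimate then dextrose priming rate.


residual = 14.695·(0.01821 + 0.09011·e^(−0.04·T));  sugar = (target − residual)·4.0·V
residual = 14.695·(0.01821 + 0.09011·e^(−0.04·17.3)) = 0.9304
sugar = (2.6 − 0.9304)·4.0·19.4

129.5579 g


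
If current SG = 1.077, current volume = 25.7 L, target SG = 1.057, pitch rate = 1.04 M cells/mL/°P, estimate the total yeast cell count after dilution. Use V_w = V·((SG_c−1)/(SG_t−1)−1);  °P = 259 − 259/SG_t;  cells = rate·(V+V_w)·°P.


V_w = 25.7·((1.077−1)/(1.057−1)−1) = 9.0175
V_final = 25.7 + 9.0175 = 34.7175
°P = 259 − 259/1.057 = 13.9669
cells = 1.04·34.7175·13.9669

504.2919 billion cells


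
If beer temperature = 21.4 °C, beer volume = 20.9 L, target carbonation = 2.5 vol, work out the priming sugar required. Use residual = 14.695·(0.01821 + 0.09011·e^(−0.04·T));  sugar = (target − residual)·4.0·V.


residual = 14.695·(0.01821 + 0.09011·e^(−0.04·21.4)) = 0.8302
sugar = (2.5 − 0.8302)·4.0·20.9

139.5971 g


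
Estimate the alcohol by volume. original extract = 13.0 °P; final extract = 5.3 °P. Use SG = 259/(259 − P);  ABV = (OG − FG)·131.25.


OG = 259/(259 − 13.0) = 1.0528
FG = 259/(259 − 5.3) = 1.0209
ABV = (1.0528 − 1.0209)·131.25

4.1941 % ABV


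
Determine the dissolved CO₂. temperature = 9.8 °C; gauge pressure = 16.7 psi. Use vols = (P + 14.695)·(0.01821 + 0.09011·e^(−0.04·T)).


vols = (16.7 + 14.695)·(0.01821 + 0.09011·e^(−0.04·9.8))

2.4833 volumes


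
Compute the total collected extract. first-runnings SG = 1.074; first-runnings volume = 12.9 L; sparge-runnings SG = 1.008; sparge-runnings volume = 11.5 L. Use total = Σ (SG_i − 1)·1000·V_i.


first = (1.074 − 1)·1000·12.9 = 954.6000
sparge = (1.008 − 1)·1000·11.5 = 92.0000
total = 954.6000 + 92.0000

1046.6000 gravity·L


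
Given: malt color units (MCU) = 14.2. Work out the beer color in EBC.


SRM = 1.4922·MCU^0.6859;  EBC = SRM·1.97
SRM = 1.4922·14.2^0.6859 = 9.2083
EBC = 9.2083·1.97

18.1404 EBC


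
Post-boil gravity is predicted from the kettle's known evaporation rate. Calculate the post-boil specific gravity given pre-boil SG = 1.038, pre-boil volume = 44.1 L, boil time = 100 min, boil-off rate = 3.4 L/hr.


V_post = V_pre − rate·(t/60);  SG_post = 1 + (SG_pre−1)·V_pre/V_post
V_post = 44.1 − 3.4·(100/60) = 38.4333
SG_post = 1 + (1.038 − 1)·44.1/38.4333

1.0436


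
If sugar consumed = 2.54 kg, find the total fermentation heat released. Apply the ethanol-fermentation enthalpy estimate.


Q = m_sugar · 590 kJ/kg
Q = 2.54 · 590

1498.6000 kJ


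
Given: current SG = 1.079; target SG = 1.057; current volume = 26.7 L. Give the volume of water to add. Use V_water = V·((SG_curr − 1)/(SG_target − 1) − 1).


V_water = 26.7·((1.079 − 1)/(1.057 − 1) − 1)

10.3053 L


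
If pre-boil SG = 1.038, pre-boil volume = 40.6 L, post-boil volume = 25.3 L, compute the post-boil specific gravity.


SG_post = 1 + (SG_pre − 1)·V_pre/V_post
pts_pre = (1.038 − 1)·1000 = 38.0000
pts_post = 38.0000·40.6/25.3 = 60.9802
SG_post = 1 + 60.9802/1000

1.0610


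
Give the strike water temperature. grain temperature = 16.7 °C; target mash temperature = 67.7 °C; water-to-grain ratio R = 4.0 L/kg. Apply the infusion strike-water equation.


T_strike = (0.41/R)·(T_mash − T_grain) + T_mash
T_strike = (0.41/4.0)·(67.7 − 16.7) + 67.7

72.9275 °C


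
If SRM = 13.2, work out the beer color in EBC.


EBC = SRM · 1.97
EBC = 13.2 · 1.97

26.0040 EBC


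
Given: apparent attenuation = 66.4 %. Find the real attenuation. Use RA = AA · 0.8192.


RA = 66.4 · 0.8192

54.3949 %


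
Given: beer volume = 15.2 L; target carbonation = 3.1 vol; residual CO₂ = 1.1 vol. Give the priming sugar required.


sugar = (target − residual)·4.0·V
sugar = (3.1 − 1.1)·4.0·15.2

121.6000 g


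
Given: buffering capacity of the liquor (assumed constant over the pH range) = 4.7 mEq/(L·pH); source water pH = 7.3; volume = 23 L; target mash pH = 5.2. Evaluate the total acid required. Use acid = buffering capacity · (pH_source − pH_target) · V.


acid = 4.7 · (7.3 − 5.2) · 23

227.0100 mEq


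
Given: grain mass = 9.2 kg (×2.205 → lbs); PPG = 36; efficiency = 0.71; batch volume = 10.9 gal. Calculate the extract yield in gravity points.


points = lbs × PPG × eff / vol
lbs = 9.2 × 2.205 = 20.2860
points = 20.2860 × 36 × 0.71 / 10.9

47.5697 points


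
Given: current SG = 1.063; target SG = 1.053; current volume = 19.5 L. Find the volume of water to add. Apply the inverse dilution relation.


V_water = V·((SG_curr − 1)/(SG_target − 1) − 1)
V_water = 19.5·((1.063 − 1)/(1.053 − 1) − 1)

3.6792 L


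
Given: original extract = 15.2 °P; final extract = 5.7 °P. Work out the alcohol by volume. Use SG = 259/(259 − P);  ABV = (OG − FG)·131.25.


OG = 259/(259 − 15.2) = 1.0623
FG = 259/(259 − 5.7) = 1.0225
ABV = (1.0623 − 1.0225)·131.25

5.2294 % ABV


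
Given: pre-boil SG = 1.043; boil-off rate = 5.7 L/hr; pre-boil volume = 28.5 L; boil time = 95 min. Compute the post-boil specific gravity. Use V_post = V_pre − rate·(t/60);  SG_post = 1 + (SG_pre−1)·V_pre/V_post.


V_post = 28.5 − 5.7·(95/60) = 19.4750
SG_post = 1 + (1.043 − 1)·28.5/19.4750

1.0629


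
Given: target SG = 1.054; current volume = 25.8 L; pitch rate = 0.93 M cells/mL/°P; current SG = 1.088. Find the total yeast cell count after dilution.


V_w = V·((SG_c−1)/(SG_t−1)−1);  °P = 259 − 259/SG_t;  cells = rate·(V+V_w)·°P
V_w = 25.8·((1.088−1)/(1.054−1)−1) = 16.2444
V_final = 25.8 + 16.2444 = 42.0444
°P = 259 − 259/1.054 = 13.2694
cells = 0.93·42.0444·13.2694

518.8532 billion cells


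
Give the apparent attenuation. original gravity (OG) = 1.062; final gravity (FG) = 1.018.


AA = (OG − FG)/(OG − 1) · 100
AA = (1.062 − 1.018)/(1.062 − 1) · 100

70.9677 %


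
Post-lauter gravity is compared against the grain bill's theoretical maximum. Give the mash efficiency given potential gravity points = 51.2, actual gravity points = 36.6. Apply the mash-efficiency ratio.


efficiency = actual / potential × 100
efficiency = 36.6 / 51.2 × 100

71.4844 %


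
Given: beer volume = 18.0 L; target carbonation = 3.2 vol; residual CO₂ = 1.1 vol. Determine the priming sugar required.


sugar = (target − residual)·4.0·V
sugar = (3.2 − 1.1)·4.0·18.0

151.2000 g


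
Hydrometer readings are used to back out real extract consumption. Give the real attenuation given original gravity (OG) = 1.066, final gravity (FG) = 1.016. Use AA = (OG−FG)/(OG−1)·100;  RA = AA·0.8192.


AA = (1.066 − 1.016)/(1.066 − 1)·100 = 75.7576
RA = 75.7576·0.8192

62.0606 %


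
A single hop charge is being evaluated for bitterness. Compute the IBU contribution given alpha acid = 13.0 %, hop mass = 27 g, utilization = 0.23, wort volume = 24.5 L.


IBU = (α/100)·mass·U·1000 / V
IBU = (13.0/100)·27·0.23·1000 / 24.5

32.9510 IBU


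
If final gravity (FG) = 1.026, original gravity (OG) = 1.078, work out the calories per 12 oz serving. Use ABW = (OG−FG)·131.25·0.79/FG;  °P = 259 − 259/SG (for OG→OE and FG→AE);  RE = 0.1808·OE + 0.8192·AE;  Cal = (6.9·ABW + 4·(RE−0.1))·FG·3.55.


ABW = (1.078 − 1.026)·131.25·0.79/1.026 = 5.2551
OE = 259 − 259/1.078 = 18.7403 °P
AE = 259 − 259/1.026 = 6.5634 °P
RE = 0.1808·18.7403 + 0.8192·6.5634 = 8.7649 °P
Cal = (6.9·5.2551 + 4·(8.7649−0.1))·1.026·3.55

258.3121 kcal


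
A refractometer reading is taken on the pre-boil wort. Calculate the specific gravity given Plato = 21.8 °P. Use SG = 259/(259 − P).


SG = 259/(259 − 21.8)

1.0919


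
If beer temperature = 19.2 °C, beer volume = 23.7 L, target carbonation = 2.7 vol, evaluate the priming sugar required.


residual = 14.695·(0.01821 + 0.09011·e^(−0.04·T));  sugar = (target − residual)·4.0·V
residual = 14.695·(0.01821 + 0.09011·e^(−0.04·19.2)) = 0.8819
sugar = (2.7 − 0.8819)·4.0·23.7

172.3531 g


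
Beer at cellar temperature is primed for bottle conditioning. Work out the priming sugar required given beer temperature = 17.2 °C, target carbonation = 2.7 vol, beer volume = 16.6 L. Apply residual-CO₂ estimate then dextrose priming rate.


residual = 14.695·(0.01821 + 0.09011·e^(−0.04·T));  sugar = (target − residual)·4.0·V
residual = 14.695·(0.01821 + 0.09011·e^(−0.04·17.2)) = 0.9331
sugar = (2.7 − 0.9331)·4.0·16.6

117.3224 g


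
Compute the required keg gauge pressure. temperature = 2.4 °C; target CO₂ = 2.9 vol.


psi = vols/(0.01821 + 0.09011·e^(−0.04·T)) − 14.695
psi = 2.9/(0.01821 + 0.09011·e^(−0.04·2.4)) − 14.695

14.2842 psi


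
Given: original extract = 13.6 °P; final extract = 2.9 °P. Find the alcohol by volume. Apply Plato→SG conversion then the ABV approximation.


SG = 259/(259 − P);  ABV = (OG − FG)·131.25
OG = 259/(259 − 13.6) = 1.0554
FG = 259/(259 − 2.9) = 1.0113
ABV = (1.0554 − 1.0113)·131.25

5.7876 % ABV


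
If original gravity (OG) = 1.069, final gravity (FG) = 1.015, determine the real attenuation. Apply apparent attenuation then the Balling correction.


AA = (OG−FG)/(OG−1)·100;  RA = AA·0.8192
AA = (1.069 − 1.015)/(1.069 − 1)·100 = 78.2609
RA = 78.2609·0.8192

64.1113 %


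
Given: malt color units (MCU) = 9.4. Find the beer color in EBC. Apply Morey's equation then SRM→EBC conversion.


SRM = 1.4922·MCU^0.6859;  EBC = SRM·1.97
SRM = 1.4922·9.4^0.6859 = 6.9390
EBC = 6.9390·1.97

13.6698 EBC


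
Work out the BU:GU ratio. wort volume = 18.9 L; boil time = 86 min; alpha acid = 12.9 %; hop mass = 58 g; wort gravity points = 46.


U = 1.65·0.000125^(GP/1000)·(1−e^(−0.04t))/4.15;  IBU = (α/100)·m·U·1000/V;  BU:GU = IBU/GP
U = 1.65·0.000125^(46/1000)·(1−e^(−0.04·86))/4.15 = 0.2545
IBU = (12.9/100)·58·0.2545·1000/18.9 = 100.7618
BU:GU = 100.7618/46

2.1905


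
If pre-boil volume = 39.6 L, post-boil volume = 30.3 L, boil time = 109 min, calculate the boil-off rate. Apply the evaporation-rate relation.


rate = (V_pre − V_post) / (t_min/60)
rate = (39.6 − 30.3) / (109/60)

5.1193 L/hr


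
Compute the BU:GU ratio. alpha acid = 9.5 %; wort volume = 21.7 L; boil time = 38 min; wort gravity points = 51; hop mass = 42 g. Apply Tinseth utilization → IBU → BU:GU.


U = 1.65·0.000125^(GP/1000)·(1−e^(−0.04t))/4.15;  IBU = (α/100)·m·U·1000/V;  BU:GU = IBU/GP
U = 1.65·0.000125^(51/1000)·(1−e^(−0.04·38))/4.15 = 0.1964
IBU = (9.5/100)·42·0.1964·1000/21.7 = 36.1162
BU:GU = 36.1162/51

0.7082


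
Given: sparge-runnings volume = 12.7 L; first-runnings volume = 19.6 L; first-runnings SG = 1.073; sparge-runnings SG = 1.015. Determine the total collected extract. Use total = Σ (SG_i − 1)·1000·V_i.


first = (1.073 − 1)·1000·19.6 = 1430.8000
sparge = (1.015 − 1)·1000·12.7 = 190.5000
total = 1430.8000 + 190.5000

1621.3000 gravity·L


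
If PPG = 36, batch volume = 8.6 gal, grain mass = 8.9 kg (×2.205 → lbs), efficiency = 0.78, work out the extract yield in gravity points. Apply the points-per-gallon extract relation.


points = lbs × PPG × eff / vol
lbs = 8.9 × 2.205 = 19.6245
points = 19.6245 × 36 × 0.78 / 8.6

64.0763 points


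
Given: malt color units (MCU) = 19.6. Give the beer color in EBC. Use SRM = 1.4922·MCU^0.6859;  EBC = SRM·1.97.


SRM = 1.4922·19.6^0.6859 = 11.4864
EBC = 11.4864·1.97

22.6283 EBC


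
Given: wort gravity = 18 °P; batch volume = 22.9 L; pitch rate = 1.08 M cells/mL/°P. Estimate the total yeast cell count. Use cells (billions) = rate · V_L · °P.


cells = 1.08 · 22.9 · 18

445.1760 billion cells


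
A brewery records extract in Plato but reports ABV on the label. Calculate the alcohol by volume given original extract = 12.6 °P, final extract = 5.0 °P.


SG = 259/(259 − P);  ABV = (OG − FG)·131.25
OG = 259/(259 − 12.6) = 1.0511
FG = 259/(259 − 5.0) = 1.0197
ABV = (1.0511 − 1.0197)·131.25

4.1280 % ABV


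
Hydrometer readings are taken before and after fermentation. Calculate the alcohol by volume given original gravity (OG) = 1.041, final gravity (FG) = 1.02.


ABV = (OG − FG) · 131.25
ABV = (1.041 − 1.02) · 131.25

2.7562 % ABV


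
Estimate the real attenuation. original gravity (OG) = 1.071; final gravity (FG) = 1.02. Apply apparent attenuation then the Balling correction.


AA = (OG−FG)/(OG−1)·100;  RA = AA·0.8192
AA = (1.071 − 1.02)/(1.071 − 1)·100 = 71.8310
RA = 71.8310·0.8192

58.8439 %


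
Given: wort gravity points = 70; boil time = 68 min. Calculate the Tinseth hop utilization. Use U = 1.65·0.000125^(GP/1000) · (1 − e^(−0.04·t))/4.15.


bigness = 1.65·0.000125^(70/1000) = 0.8796
boil_factor = (1 − e^(−0.04·68))/4.15 = 0.2251
U = 0.8796 · 0.2251

0.1980


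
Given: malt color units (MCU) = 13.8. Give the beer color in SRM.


SRM = 1.4922 · MCU^0.6859
SRM = 1.4922 · 13.8^0.6859

9.0296 SRM


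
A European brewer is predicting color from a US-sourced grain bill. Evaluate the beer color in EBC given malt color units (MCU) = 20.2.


SRM = 1.4922·MCU^0.6859;  EBC = SRM·1.97
SRM = 1.4922·20.2^0.6859 = 11.7265
EBC = 11.7265·1.97

23.1012 EBC


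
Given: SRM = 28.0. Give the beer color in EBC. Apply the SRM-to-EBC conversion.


EBC = SRM · 1.97
EBC = 28.0 · 1.97

55.1600 EBC


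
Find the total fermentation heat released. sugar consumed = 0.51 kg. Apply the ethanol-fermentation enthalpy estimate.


Q = m_sugar · 590 kJ/kg
Q = 0.51 · 590

300.9000 kJ


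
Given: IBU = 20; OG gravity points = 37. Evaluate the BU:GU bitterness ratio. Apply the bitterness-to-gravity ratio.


BU:GU = IBU / OG_points
BU:GU = 20 / 37

0.5405


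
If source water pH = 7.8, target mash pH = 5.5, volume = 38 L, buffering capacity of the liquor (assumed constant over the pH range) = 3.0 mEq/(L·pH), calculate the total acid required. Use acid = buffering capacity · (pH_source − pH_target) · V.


acid = 3.0 · (7.8 − 5.5) · 38

262.2000 mEq


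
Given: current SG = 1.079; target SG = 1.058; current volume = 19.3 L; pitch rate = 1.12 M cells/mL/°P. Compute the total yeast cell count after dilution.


V_w = V·((SG_c−1)/(SG_t−1)−1);  °P = 259 − 259/SG_t;  cells = rate·(V+V_w)·°P
V_w = 19.3·((1.079−1)/(1.058−1)−1) = 6.9879
V_final = 19.3 + 6.9879 = 26.2879
°P = 259 − 259/1.058 = 14.1985
cells = 1.12·26.2879·14.1985

418.0387 billion cells


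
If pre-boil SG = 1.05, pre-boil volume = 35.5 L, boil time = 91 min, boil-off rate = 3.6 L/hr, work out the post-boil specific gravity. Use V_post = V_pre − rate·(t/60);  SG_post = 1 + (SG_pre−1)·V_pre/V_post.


V_post = 35.5 − 3.6·(91/60) = 30.0400
SG_post = 1 + (1.05 − 1)·35.5/30.0400

1.0591


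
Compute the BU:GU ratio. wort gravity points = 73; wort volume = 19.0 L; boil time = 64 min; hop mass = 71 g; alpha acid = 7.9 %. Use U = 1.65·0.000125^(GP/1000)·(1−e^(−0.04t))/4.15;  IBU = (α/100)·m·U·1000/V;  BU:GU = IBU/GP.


U = 1.65·0.000125^(73/1000)·(1−e^(−0.04·64))/4.15 = 0.1904
IBU = (7.9/100)·71·0.1904·1000/19.0 = 56.1954
BU:GU = 56.1954/73

0.7698


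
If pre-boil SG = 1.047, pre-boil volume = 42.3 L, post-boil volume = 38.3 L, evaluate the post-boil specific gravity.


SG_post = 1 + (SG_pre − 1)·V_pre/V_post
pts_pre = (1.047 − 1)·1000 = 47.0000
pts_post = 47.0000·42.3/38.3 = 51.9086
SG_post = 1 + 51.9086/1000

1.0519


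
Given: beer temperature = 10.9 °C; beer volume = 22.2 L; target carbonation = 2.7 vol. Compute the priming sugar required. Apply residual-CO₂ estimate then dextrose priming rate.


residual = 14.695·(0.01821 + 0.09011·e^(−0.04·T));  sugar = (target − residual)·4.0·V
residual = 14.695·(0.01821 + 0.09011·e^(−0.04·10.9)) = 1.1238
sugar = (2.7 − 1.1238)·4.0·22.2

139.9643 g


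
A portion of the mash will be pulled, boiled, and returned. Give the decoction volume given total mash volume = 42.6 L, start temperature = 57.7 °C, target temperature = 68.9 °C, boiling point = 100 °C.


V_dec = V_total·(T_target − T_start)/(T_boil − T_start)
V_dec = 42.6·(68.9 − 57.7)/(100 − 57.7)

11.2794 L


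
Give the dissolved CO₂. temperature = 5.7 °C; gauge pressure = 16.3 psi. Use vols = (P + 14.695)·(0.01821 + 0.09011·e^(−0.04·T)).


vols = (16.3 + 14.695)·(0.01821 + 0.09011·e^(−0.04·5.7))

2.7880 volumes


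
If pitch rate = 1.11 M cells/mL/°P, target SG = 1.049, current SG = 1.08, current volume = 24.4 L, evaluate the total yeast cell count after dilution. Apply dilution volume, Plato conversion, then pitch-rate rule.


V_w = V·((SG_c−1)/(SG_t−1)−1);  °P = 259 − 259/SG_t;  cells = rate·(V+V_w)·°P
V_w = 24.4·((1.08−1)/(1.049−1)−1) = 15.4367
V_final = 24.4 + 15.4367 = 39.8367
°P = 259 − 259/1.049 = 12.0982
cells = 1.11·39.8367·12.0982

534.9671 billion cells


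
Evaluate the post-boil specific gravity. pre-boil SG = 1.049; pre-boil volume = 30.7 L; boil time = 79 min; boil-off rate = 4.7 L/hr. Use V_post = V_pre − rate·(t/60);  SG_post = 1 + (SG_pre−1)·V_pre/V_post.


V_post = 30.7 − 4.7·(79/60) = 24.5117
SG_post = 1 + (1.049 − 1)·30.7/24.5117

1.0614


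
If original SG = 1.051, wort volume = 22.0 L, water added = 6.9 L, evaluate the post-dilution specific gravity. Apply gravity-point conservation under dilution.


SG_new = 1 + (SG_old − 1)·V_old/(V_old + V_water)
pts = (1.051 − 1)·1000·22.0/(22.0 + 6.9) = 38.8235
SG_new = 1 + 38.8235/1000

1.0388


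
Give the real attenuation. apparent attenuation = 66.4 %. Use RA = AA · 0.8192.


RA = 66.4 · 0.8192

54.3949 %


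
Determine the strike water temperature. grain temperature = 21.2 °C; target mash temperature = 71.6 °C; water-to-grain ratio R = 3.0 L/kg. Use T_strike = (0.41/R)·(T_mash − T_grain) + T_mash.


T_strike = (0.41/3.0)·(71.6 − 21.2) + 71.6

78.4880 °C


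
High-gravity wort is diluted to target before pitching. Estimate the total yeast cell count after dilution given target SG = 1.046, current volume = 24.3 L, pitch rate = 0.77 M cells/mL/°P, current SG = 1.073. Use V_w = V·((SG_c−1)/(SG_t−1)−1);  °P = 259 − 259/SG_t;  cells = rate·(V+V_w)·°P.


V_w = 24.3·((1.073−1)/(1.046−1)−1) = 14.2630
V_final = 24.3 + 14.2630 = 38.5630
°P = 259 − 259/1.046 = 11.3901
cells = 0.77·38.5630·11.3901

338.2112 billion cells


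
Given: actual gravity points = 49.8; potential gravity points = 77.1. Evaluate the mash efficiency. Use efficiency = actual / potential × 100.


efficiency = 49.8 / 77.1 × 100

64.5914 %


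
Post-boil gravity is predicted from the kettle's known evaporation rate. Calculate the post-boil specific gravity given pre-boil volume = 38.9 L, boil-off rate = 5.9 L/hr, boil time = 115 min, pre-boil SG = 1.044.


V_post = V_pre − rate·(t/60);  SG_post = 1 + (SG_pre−1)·V_pre/V_post
V_post = 38.9 − 5.9·(115/60) = 27.5917
SG_post = 1 + (1.044 − 1)·38.9/27.5917

1.0620


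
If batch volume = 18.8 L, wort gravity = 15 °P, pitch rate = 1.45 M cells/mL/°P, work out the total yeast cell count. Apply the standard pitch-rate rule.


cells (billions) = rate · V_L · °P
cells = 1.45 · 18.8 · 15

408.9000 billion cells


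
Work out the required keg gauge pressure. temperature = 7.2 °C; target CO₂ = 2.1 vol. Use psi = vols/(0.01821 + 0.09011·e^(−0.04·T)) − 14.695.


psi = 2.1/(0.01821 + 0.09011·e^(−0.04·7.2)) − 14.695

9.7888 psi


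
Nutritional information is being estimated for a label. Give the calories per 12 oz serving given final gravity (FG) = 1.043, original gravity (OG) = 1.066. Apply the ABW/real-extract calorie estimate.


ABW = (OG−FG)·131.25·0.79/FG;  °P = 259 − 259/SG (for OG→OE and FG→AE);  RE = 0.1808·OE + 0.8192·AE;  Cal = (6.9·ABW + 4·(RE−0.1))·FG·3.55
ABW = (1.066 − 1.043)·131.25·0.79/1.043 = 2.2865
OE = 259 − 259/1.066 = 16.0356 °P
AE = 259 − 259/1.043 = 10.6779 °P
RE = 0.1808·16.0356 + 0.8192·10.6779 = 11.6465 °P
Cal = (6.9·2.2865 + 4·(11.6465−0.1))·1.043·3.55

229.4272 kcal


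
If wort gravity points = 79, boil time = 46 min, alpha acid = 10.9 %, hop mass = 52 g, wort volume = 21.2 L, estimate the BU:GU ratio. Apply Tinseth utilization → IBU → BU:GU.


U = 1.65·0.000125^(GP/1000)·(1−e^(−0.04t))/4.15;  IBU = (α/100)·m·U·1000/V;  BU:GU = IBU/GP
U = 1.65·0.000125^(79/1000)·(1−e^(−0.04·46))/4.15 = 0.1644
IBU = (10.9/100)·52·0.1644·1000/21.2 = 43.9619
BU:GU = 43.9619/79

0.5565


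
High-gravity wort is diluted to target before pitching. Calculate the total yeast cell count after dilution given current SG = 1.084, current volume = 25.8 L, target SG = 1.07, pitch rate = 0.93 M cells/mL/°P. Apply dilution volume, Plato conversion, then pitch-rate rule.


V_w = V·((SG_c−1)/(SG_t−1)−1);  °P = 259 − 259/SG_t;  cells = rate·(V+V_w)·°P
V_w = 25.8·((1.084−1)/(1.07−1)−1) = 5.1600
V_final = 25.8 + 5.1600 = 30.9600
°P = 259 − 259/1.07 = 16.9439
cells = 0.93·30.9600·16.9439

487.8631 billion cells


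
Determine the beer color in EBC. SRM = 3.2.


EBC = SRM · 1.97
EBC = 3.2 · 1.97

6.3040 EBC


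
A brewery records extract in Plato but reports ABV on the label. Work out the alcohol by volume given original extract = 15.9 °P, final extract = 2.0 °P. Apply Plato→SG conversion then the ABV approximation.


SG = 259/(259 − P);  ABV = (OG − FG)·131.25
OG = 259/(259 − 15.9) = 1.0654
FG = 259/(259 − 2.0) = 1.0078
ABV = (1.0654 − 1.0078)·131.25

7.5630 % ABV


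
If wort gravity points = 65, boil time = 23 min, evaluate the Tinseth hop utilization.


U = 1.65·0.000125^(GP/1000) · (1 − e^(−0.04·t))/4.15
bigness = 1.65·0.000125^(65/1000) = 0.9200
boil_factor = (1 − e^(−0.04·23))/4.15 = 0.1449
U = 0.9200 · 0.1449

0.1333


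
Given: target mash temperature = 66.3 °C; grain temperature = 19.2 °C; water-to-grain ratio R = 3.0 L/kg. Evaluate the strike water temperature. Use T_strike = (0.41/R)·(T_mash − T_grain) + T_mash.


T_strike = (0.41/3.0)·(66.3 − 19.2) + 66.3

72.7370 °C


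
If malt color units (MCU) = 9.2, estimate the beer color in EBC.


SRM = 1.4922·MCU^0.6859;  EBC = SRM·1.97
SRM = 1.4922·9.2^0.6859 = 6.8374
EBC = 6.8374·1.97

13.4696 EBC


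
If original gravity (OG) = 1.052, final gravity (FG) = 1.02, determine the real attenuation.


AA = (OG−FG)/(OG−1)·100;  RA = AA·0.8192
AA = (1.052 − 1.02)/(1.052 − 1)·100 = 61.5385
RA = 61.5385·0.8192

50.4123 %


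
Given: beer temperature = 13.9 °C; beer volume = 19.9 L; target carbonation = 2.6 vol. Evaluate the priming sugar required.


residual = 14.695·(0.01821 + 0.09011·e^(−0.04·T));  sugar = (target − residual)·4.0·V
residual = 14.695·(0.01821 + 0.09011·e^(−0.04·13.9)) = 1.0270
sugar = (2.6 − 1.0270)·4.0·19.9

125.2105 g


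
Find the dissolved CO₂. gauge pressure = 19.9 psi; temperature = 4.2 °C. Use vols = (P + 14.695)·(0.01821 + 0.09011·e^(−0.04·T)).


vols = (19.9 + 14.695)·(0.01821 + 0.09011·e^(−0.04·4.2))

3.2652 volumes


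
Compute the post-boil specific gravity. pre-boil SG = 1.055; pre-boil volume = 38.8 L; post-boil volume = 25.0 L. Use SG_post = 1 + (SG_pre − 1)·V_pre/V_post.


pts_pre = (1.055 − 1)·1000 = 55.0000
pts_post = 55.0000·38.8/25.0 = 85.3600
SG_post = 1 + 85.3600/1000

1.0854


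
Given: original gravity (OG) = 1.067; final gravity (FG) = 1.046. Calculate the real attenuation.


AA = (OG−FG)/(OG−1)·100;  RA = AA·0.8192
AA = (1.067 − 1.046)/(1.067 − 1)·100 = 31.3433
RA = 31.3433·0.8192

25.6764 %


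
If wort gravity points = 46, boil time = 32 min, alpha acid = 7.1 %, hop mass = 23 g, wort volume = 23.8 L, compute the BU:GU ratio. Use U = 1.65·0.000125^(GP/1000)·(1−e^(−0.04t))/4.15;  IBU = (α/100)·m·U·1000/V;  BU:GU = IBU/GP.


U = 1.65·0.000125^(46/1000)·(1−e^(−0.04·32))/4.15 = 0.1898
IBU = (7.1/100)·23·0.1898·1000/23.8 = 13.0262
BU:GU = 13.0262/46

0.2832


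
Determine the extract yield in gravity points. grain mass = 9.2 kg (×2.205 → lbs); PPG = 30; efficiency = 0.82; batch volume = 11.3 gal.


points = lbs × PPG × eff / vol
lbs = 9.2 × 2.205 = 20.2860
points = 20.2860 × 30 × 0.82 / 11.3

44.1624 points


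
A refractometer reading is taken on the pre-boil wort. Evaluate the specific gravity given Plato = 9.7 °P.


SG = 259/(259 − P)
SG = 259/(259 − 9.7)

1.0389


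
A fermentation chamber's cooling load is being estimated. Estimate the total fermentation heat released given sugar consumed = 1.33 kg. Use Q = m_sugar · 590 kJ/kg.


Q = 1.33 · 590

784.7000 kJ


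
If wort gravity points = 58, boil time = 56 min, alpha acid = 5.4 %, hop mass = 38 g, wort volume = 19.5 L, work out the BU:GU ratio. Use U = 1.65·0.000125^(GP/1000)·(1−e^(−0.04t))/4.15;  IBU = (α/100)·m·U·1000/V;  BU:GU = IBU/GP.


U = 1.65·0.000125^(58/1000)·(1−e^(−0.04·56))/4.15 = 0.2109
IBU = (5.4/100)·38·0.2109·1000/19.5 = 22.1980
BU:GU = 22.1980/58

0.3827


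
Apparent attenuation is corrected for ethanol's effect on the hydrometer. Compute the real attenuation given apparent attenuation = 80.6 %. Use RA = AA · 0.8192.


RA = 80.6 · 0.8192

66.0275 %


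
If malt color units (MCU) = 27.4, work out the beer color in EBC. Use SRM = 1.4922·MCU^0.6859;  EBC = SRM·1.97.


SRM = 1.4922·27.4^0.6859 = 14.4537
EBC = 14.4537·1.97

28.4739 EBC


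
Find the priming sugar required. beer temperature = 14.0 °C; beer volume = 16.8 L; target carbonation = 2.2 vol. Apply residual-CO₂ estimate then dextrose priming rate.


residual = 14.695·(0.01821 + 0.09011·e^(−0.04·T));  sugar = (target − residual)·4.0·V
residual = 14.695·(0.01821 + 0.09011·e^(−0.04·14.0)) = 1.0240
sugar = (2.2 − 1.0240)·4.0·16.8

79.0291 g


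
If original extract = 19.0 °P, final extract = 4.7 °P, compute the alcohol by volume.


SG = 259/(259 − P);  ABV = (OG − FG)·131.25
OG = 259/(259 − 19.0) = 1.0792
FG = 259/(259 − 4.7) = 1.0185
ABV = (1.0792 − 1.0185)·131.25

7.9648 % ABV


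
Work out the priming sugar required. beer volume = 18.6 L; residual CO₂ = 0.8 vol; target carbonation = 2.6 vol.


sugar = (target − residual)·4.0·V
sugar = (2.6 − 0.8)·4.0·18.6

133.9200 g


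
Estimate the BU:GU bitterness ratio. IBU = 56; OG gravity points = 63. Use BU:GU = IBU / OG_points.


BU:GU = 56 / 63

0.8889


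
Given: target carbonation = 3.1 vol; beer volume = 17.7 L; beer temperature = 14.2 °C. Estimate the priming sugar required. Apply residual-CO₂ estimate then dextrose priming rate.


residual = 14.695·(0.01821 + 0.09011·e^(−0.04·T));  sugar = (target − residual)·4.0·V
residual = 14.695·(0.01821 + 0.09011·e^(−0.04·14.2)) = 1.0179
sugar = (3.1 − 1.0179)·4.0·17.7

147.4095 g


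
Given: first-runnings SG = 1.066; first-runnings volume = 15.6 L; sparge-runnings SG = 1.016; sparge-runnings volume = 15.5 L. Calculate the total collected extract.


total = Σ (SG_i − 1)·1000·V_i
first = (1.066 − 1)·1000·15.6 = 1029.6000
sparge = (1.016 − 1)·1000·15.5 = 248.0000
total = 1029.6000 + 248.0000

1277.6000 gravity·L


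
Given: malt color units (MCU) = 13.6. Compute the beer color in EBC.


SRM = 1.4922·MCU^0.6859;  EBC = SRM·1.97
SRM = 1.4922·13.6^0.6859 = 8.9397
EBC = 8.9397·1.97

17.6111 EBC


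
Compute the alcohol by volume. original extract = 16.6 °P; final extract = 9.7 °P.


SG = 259/(259 − P);  ABV = (OG − FG)·131.25
OG = 259/(259 − 16.6) = 1.0685
FG = 259/(259 − 9.7) = 1.0389
ABV = (1.0685 − 1.0389)·131.25

3.8814 % ABV


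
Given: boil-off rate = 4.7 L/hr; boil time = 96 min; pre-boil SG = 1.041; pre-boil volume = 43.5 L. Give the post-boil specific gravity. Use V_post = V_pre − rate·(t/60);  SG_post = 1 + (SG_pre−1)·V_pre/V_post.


V_post = 43.5 − 4.7·(96/60) = 35.9800
SG_post = 1 + (1.041 − 1)·43.5/35.9800

1.0496


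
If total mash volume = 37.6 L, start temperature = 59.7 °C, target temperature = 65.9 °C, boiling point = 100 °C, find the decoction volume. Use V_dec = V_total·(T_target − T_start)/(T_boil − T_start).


V_dec = 37.6·(65.9 − 59.7)/(100 − 59.7)

5.7846 L


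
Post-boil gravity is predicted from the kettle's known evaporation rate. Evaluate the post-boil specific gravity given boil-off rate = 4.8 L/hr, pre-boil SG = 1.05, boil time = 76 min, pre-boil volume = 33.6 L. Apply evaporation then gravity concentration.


V_post = V_pre − rate·(t/60);  SG_post = 1 + (SG_pre−1)·V_pre/V_post
V_post = 33.6 − 4.8·(76/60) = 27.5200
SG_post = 1 + (1.05 − 1)·33.6/27.5200

1.0610


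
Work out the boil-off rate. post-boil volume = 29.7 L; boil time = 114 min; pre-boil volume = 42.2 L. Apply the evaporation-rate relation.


rate = (V_pre − V_post) / (t_min/60)
rate = (42.2 − 29.7) / (114/60)

6.5789 L/hr


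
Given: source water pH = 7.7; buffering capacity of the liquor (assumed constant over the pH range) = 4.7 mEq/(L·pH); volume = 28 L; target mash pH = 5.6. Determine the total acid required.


acid = buffering capacity · (pH_source − pH_target) · V
acid = 4.7 · (7.7 − 5.6) · 28

276.3600 mEq


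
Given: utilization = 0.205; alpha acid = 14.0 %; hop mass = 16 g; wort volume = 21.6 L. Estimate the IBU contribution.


IBU = (α/100)·mass·U·1000 / V
IBU = (14.0/100)·16·0.205·1000 / 21.6

21.2593 IBU


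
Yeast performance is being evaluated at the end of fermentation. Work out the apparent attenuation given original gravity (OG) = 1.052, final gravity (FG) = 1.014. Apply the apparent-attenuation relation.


AA = (OG − FG)/(OG − 1) · 100
AA = (1.052 − 1.014)/(1.052 − 1) · 100

73.0769 %


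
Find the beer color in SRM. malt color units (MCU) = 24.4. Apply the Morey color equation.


SRM = 1.4922 · MCU^0.6859
SRM = 1.4922 · 24.4^0.6859

13.3487 SRM


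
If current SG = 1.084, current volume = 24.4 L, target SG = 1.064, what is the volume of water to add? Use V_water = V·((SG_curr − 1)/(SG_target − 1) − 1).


V_water = 24.4·((1.084 − 1)/(1.064 − 1) − 1)

7.6250 L


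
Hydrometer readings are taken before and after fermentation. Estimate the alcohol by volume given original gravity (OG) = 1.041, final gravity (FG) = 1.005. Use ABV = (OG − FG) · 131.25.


ABV = (1.041 − 1.005) · 131.25

4.7250 % ABV


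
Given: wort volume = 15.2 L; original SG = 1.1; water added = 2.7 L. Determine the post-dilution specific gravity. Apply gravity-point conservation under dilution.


SG_new = 1 + (SG_old − 1)·V_old/(V_old + V_water)
pts = (1.1 − 1)·1000·15.2/(15.2 + 2.7) = 84.9162
SG_new = 1 + 84.9162/1000

1.0849


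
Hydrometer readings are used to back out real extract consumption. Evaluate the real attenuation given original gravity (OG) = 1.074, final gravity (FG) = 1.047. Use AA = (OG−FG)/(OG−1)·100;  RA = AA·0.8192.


AA = (1.074 − 1.047)/(1.074 − 1)·100 = 36.4865
RA = 36.4865·0.8192

29.8897 %


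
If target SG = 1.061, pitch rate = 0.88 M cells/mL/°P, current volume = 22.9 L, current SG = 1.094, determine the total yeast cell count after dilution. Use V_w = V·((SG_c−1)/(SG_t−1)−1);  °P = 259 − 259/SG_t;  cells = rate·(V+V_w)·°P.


V_w = 22.9·((1.094−1)/(1.061−1)−1) = 12.3885
V_final = 22.9 + 12.3885 = 35.2885
°P = 259 − 259/1.061 = 14.8907
cells = 0.88·35.2885·14.8907

462.4134 billion cells


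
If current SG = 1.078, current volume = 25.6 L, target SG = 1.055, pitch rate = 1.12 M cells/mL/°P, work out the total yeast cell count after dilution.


V_w = V·((SG_c−1)/(SG_t−1)−1);  °P = 259 − 259/SG_t;  cells = rate·(V+V_w)·°P
V_w = 25.6·((1.078−1)/(1.055−1)−1) = 10.7055
V_final = 25.6 + 10.7055 = 36.3055
°P = 259 − 259/1.055 = 13.5024
cells = 1.12·36.3055·13.5024

549.0348 billion cells


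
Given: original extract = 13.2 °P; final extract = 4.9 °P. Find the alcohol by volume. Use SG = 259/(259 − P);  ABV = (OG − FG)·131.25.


OG = 259/(259 − 13.2) = 1.0537
FG = 259/(259 − 4.9) = 1.0193
ABV = (1.0537 − 1.0193)·131.25

4.5174 % ABV


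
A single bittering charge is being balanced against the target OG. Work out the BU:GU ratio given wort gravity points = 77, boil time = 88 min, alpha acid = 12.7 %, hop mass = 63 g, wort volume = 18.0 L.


U = 1.65·0.000125^(GP/1000)·(1−e^(−0.04t))/4.15;  IBU = (α/100)·m·U·1000/V;  BU:GU = IBU/GP
U = 1.65·0.000125^(77/1000)·(1−e^(−0.04·88))/4.15 = 0.1931
IBU = (12.7/100)·63·0.1931·1000/18.0 = 85.8461
BU:GU = 85.8461/77

1.1149


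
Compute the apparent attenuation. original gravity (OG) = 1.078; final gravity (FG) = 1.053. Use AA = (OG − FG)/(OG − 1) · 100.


AA = (1.078 − 1.053)/(1.078 − 1) · 100

32.0513 %


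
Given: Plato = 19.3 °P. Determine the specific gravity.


SG = 259/(259 − P)
SG = 259/(259 − 19.3)

1.0805


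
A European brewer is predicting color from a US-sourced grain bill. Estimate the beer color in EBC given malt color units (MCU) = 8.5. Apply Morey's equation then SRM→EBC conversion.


SRM = 1.4922·MCU^0.6859;  EBC = SRM·1.97
SRM = 1.4922·8.5^0.6859 = 6.4761
EBC = 6.4761·1.97

12.7580 EBC


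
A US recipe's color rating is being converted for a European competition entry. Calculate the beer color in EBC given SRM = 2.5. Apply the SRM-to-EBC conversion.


EBC = SRM · 1.97
EBC = 2.5 · 1.97

4.9250 EBC


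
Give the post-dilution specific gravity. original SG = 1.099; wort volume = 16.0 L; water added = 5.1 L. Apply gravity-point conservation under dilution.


SG_new = 1 + (SG_old − 1)·V_old/(V_old + V_water)
pts = (1.099 − 1)·1000·16.0/(16.0 + 5.1) = 75.0711
SG_new = 1 + 75.0711/1000

1.0751


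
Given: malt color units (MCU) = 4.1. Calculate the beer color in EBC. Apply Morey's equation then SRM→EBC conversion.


SRM = 1.4922·MCU^0.6859;  EBC = SRM·1.97
SRM = 1.4922·4.1^0.6859 = 3.9277
EBC = 3.9277·1.97

7.7375 EBC


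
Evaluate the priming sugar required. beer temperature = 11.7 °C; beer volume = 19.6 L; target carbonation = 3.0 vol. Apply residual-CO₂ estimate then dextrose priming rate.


residual = 14.695·(0.01821 + 0.09011·e^(−0.04·T));  sugar = (target − residual)·4.0·V
residual = 14.695·(0.01821 + 0.09011·e^(−0.04·11.7)) = 1.0969
sugar = (3.0 − 1.0969)·4.0·19.6

149.2062 g


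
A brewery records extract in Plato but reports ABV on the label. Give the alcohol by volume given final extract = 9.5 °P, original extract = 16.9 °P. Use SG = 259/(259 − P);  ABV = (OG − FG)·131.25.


OG = 259/(259 − 16.9) = 1.0698
FG = 259/(259 − 9.5) = 1.0381
ABV = (1.0698 − 1.0381)·131.25

4.1645 % ABV


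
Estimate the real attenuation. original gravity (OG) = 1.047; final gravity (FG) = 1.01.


AA = (OG−FG)/(OG−1)·100;  RA = AA·0.8192
AA = (1.047 − 1.01)/(1.047 − 1)·100 = 78.7234
RA = 78.7234·0.8192

64.4902 %


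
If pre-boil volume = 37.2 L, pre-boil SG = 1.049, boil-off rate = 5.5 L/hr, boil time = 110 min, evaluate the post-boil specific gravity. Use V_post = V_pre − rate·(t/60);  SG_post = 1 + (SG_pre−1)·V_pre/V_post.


V_post = 37.2 − 5.5·(110/60) = 27.1167
SG_post = 1 + (1.049 − 1)·37.2/27.1167

1.0672


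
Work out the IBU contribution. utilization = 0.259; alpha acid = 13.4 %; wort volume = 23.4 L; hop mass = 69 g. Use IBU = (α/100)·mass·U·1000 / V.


IBU = (13.4/100)·69·0.259·1000 / 23.4

102.3382 IBU


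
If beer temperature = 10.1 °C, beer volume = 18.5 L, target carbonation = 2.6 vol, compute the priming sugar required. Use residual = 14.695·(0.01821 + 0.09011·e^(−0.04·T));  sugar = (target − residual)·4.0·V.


residual = 14.695·(0.01821 + 0.09011·e^(−0.04·10.1)) = 1.1517
sugar = (2.6 − 1.1517)·4.0·18.5

107.1766 g
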